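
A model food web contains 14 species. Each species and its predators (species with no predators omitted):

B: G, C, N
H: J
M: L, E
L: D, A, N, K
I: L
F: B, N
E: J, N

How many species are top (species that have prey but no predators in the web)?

Top species (has prey, but nothing eats it): J, D, G, A, C, N, K.
Count: 7.

7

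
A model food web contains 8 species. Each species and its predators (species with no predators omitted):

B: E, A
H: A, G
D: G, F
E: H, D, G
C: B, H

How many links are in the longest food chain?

4 links

One longest chain: C → B → E → H → A.
It has 5 species and 4 links.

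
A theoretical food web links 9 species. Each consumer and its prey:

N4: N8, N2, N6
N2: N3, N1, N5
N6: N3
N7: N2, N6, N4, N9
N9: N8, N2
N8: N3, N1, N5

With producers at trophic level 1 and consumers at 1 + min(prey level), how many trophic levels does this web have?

3

Producers (level 1): N3, N1, N5.
Following each consumer down to its lowest-level prey: N3 → N2 → N7 (levels 1 through 3).
All prey of N7 (N2 2, N6 2, N4 3, N9 3) are at level 2 or above, so N7 is at level 1 + 2 = 3.
Every consumer has at least one prey at level 2 or below, so none exceeds level 3.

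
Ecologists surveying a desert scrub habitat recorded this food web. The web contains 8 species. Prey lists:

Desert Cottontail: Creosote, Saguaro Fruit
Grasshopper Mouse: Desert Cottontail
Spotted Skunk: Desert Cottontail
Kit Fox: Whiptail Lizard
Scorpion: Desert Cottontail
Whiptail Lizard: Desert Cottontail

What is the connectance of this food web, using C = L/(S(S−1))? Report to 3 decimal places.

C = 0.125

The web has S = 8 species and L = 7 feeding links.
C = L / (S(S−1)) = 7 / 56 = 0.1250 ≈ 0.125.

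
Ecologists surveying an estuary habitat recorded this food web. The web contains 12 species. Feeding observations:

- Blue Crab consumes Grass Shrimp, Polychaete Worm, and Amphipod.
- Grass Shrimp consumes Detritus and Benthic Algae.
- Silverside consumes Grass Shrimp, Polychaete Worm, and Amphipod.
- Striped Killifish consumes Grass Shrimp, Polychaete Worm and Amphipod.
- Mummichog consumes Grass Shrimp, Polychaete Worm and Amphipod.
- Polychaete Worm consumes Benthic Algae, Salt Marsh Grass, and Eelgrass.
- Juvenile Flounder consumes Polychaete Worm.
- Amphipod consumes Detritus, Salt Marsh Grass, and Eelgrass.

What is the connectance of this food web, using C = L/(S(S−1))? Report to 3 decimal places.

The web has S = 12 species and L = 21 feeding links.
C = L / (S(S−1)) = 21 / 132 = 0.1591 ≈ 0.159.

C = 0.159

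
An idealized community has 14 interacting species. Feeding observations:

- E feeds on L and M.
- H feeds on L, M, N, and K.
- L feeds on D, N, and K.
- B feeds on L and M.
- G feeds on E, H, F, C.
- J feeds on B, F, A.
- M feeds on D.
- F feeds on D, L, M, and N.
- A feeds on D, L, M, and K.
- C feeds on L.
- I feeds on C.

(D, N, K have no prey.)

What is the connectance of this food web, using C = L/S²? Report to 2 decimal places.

The web has S = 14 species and L = 29 feeding links.
C = L / S² = 29 / 196 = 0.1480 ≈ 0.15.

C = 0.15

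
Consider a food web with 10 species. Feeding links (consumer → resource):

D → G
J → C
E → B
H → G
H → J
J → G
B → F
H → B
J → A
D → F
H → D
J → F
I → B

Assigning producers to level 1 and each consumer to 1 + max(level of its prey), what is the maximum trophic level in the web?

Producers (level 1): C, F, G, A.
F → B → E gives E level 3.
No species has a prey at level 3, so no species reaches level 4.

3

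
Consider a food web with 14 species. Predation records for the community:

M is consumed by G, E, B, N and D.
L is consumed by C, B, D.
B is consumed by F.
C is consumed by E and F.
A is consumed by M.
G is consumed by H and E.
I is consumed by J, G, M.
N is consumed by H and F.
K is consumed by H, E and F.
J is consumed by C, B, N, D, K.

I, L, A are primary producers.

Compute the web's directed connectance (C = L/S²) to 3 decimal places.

C = 0.138

The web has S = 14 species and L = 27 feeding links.
C = L / S² = 27 / 196 = 0.1378 ≈ 0.138.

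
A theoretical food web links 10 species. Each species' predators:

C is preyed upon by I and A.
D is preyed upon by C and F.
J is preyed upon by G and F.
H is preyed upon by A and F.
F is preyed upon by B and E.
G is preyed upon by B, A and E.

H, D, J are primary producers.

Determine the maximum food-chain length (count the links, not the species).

2 links

One longest chain: J → G → A.
It has 3 species and 2 links.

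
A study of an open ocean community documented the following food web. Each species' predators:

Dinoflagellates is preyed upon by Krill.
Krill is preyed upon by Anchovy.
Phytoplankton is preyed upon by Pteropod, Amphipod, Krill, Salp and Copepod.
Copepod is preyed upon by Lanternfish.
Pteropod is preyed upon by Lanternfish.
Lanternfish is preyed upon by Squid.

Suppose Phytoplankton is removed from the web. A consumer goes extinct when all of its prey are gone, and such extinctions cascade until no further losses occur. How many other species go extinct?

6

Remove Phytoplankton.
Round 1: Salp (all prey gone), Pteropod (all prey gone), Copepod (all prey gone), Amphipod (all prey gone) → extinct.
Round 2: Lanternfish (all prey gone) → extinct.
Round 3: Squid (all prey gone) → extinct.
No further losses. Total secondary extinctions: 6.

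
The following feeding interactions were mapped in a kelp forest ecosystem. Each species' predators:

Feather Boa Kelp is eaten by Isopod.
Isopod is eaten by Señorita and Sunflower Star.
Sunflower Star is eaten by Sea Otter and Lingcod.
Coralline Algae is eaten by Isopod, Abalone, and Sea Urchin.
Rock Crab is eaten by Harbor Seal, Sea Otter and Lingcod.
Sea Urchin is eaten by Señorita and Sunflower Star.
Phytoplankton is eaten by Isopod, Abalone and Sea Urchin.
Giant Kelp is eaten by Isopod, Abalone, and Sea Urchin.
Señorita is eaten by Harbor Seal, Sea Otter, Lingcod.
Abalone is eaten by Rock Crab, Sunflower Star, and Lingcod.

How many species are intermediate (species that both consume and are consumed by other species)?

Intermediate species (has both prey and predators): Isopod, Sea Urchin, Abalone, Rock Crab, Sunflower Star, Señorita.
Count: 6.

6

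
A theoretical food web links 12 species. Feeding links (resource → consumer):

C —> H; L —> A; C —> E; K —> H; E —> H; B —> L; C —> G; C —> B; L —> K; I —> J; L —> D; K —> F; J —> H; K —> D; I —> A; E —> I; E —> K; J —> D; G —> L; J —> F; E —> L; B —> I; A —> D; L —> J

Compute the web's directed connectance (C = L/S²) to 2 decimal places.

The web has S = 12 species and L = 24 feeding links.
C = L / S² = 24 / 144 = 0.1667 ≈ 0.17.

C = 0.17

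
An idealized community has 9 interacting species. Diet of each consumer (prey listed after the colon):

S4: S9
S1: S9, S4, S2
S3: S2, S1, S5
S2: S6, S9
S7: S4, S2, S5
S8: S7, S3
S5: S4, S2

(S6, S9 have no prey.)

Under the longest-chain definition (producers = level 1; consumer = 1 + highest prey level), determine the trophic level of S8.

Trophic level 5

S9 is a producer → level 1.
S4 eats S9 → level 2.
S5 eats S4 (level 2); other prey at levels: S2 2 → level 3.
S7 eats S5 (level 3); other prey at levels: S4 2, S2 2 → level 4.
S8 eats S7 (level 4); other prey at levels: S3 4 → level 5.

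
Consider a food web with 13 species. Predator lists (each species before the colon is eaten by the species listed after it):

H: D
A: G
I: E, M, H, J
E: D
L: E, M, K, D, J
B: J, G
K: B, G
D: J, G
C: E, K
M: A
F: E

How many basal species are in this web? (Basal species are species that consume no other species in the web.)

Basal species (no prey listed): F, L, C, I.
Count: 4.

4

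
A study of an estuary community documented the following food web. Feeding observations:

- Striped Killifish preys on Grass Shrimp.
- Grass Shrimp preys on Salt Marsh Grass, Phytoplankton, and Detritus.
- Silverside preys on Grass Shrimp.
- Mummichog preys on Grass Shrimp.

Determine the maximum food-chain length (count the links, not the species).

One longest chain: Detritus → Grass Shrimp → Mummichog.
It has 3 species and 2 links.

2 links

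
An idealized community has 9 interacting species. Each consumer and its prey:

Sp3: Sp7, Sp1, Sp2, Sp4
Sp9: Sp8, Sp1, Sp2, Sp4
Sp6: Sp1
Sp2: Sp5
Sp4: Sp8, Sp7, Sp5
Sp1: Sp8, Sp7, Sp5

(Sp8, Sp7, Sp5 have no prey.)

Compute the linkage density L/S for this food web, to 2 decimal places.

There are L = 16 links among S = 9 species.
L/S = 16/9 = 1.7778 ≈ 1.78.

L/S = 1.78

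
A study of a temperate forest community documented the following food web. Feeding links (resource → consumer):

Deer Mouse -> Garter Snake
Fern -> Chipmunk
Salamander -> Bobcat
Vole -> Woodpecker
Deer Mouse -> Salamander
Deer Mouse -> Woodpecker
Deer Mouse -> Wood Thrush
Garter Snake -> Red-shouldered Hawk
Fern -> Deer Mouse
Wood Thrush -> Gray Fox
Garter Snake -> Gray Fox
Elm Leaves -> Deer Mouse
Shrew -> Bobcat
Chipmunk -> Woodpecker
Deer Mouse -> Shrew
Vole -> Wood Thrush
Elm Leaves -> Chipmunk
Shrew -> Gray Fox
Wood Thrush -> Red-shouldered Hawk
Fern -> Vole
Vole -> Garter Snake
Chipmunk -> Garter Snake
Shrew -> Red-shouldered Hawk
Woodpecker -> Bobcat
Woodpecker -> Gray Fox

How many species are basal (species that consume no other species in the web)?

Basal species (no prey listed): Fern, Elm Leaves.
Count: 2.

2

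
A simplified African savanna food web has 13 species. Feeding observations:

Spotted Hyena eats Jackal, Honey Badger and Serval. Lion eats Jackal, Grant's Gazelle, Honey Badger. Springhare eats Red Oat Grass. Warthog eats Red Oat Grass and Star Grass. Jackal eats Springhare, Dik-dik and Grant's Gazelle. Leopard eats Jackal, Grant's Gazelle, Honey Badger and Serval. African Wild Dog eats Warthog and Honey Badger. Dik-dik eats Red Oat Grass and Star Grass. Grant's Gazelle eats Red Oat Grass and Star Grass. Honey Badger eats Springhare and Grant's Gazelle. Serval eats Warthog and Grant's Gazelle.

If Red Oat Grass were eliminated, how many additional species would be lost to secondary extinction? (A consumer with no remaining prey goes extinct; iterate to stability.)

1

Remove Red Oat Grass.
Round 1: Springhare (all prey gone) → extinct.
No further losses. Total secondary extinctions: 1.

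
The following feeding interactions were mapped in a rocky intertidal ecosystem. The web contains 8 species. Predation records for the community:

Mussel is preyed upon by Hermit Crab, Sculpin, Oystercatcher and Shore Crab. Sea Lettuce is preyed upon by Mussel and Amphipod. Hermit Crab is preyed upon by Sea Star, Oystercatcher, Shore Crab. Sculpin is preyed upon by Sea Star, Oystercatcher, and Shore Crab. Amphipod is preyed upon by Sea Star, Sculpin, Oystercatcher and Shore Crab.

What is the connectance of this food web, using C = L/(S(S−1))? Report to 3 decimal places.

The web has S = 8 species and L = 16 feeding links.
C = L / (S(S−1)) = 16 / 56 = 0.2857 ≈ 0.286.

C = 0.286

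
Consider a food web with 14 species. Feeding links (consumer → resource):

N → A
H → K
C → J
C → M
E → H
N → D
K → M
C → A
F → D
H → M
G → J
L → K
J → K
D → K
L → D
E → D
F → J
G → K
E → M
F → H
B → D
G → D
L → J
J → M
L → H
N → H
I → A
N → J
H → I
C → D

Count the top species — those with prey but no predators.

7

Top species (has prey, but nothing eats it): E, G, B, F, C, N, L.
Count: 7.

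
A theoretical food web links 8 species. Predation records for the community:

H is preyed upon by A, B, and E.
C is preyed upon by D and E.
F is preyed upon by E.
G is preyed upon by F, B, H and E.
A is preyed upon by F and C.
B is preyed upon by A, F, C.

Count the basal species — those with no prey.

Basal species (no prey listed): G.
Count: 1.

1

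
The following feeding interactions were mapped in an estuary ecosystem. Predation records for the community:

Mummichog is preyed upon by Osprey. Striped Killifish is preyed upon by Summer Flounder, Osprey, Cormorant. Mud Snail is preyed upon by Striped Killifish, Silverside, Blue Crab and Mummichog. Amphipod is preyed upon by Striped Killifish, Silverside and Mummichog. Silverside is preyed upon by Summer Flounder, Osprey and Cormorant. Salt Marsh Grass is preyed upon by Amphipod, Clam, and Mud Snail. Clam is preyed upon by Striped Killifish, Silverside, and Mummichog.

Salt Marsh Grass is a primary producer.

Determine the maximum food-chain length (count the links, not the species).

One longest chain: Salt Marsh Grass → Clam → Striped Killifish → Cormorant.
It has 4 species and 3 links.

3 links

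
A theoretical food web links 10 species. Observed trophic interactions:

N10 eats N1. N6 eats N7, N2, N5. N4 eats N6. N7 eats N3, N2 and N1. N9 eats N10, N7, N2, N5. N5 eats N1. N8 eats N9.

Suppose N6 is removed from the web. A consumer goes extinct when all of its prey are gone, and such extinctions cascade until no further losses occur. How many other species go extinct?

1

Remove N6.
Round 1: N4 (all prey gone) → extinct.
No further losses. Total secondary extinctions: 1.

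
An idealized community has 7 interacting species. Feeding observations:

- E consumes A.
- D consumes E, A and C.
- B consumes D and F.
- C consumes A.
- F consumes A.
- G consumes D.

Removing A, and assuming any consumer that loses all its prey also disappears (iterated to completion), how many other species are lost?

6

Remove A.
Round 1: C (all prey gone), E (all prey gone), F (all prey gone) → extinct.
Round 2: D (all prey gone) → extinct.
Round 3: G (all prey gone), B (all prey gone) → extinct.
No further losses. Total secondary extinctions: 6.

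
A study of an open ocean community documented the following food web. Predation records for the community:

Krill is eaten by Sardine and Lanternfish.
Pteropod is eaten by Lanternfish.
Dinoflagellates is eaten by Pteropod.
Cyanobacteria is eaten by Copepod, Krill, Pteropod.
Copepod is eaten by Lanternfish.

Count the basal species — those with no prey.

2

Basal species (no prey listed): Dinoflagellates, Cyanobacteria.
Count: 2.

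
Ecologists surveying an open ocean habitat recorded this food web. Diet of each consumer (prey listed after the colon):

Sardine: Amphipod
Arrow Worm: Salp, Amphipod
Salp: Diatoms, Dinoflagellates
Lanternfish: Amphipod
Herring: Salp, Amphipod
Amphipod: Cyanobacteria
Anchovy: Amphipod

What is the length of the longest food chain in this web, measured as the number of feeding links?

One longest chain: Diatoms → Salp → Arrow Worm.
It has 3 species and 2 links.

2 links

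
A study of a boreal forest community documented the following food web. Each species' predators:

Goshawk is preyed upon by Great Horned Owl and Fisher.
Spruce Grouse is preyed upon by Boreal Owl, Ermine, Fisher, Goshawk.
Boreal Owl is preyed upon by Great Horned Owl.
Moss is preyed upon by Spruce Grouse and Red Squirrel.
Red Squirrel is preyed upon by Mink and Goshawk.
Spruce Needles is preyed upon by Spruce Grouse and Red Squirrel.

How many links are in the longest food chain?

3 links

One longest chain: Moss → Red Squirrel → Goshawk → Fisher.
It has 4 species and 3 links.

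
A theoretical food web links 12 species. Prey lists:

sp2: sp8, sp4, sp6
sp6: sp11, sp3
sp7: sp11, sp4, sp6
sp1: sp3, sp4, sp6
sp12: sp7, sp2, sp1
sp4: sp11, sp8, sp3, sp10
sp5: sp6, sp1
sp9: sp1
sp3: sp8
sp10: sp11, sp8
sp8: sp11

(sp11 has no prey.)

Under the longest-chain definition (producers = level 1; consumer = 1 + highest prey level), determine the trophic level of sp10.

sp11 is a producer → level 1.
sp8 eats sp11 → level 2.
sp10 eats sp8 (level 2); other prey at levels: sp11 1 → level 3.

Trophic level 3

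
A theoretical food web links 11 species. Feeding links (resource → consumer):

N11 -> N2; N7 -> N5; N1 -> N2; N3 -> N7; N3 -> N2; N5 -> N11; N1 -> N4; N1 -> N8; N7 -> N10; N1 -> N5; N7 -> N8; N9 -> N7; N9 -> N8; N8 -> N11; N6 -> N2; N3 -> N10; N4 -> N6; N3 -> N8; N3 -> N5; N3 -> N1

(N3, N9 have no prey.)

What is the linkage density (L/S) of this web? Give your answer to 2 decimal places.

There are L = 20 links among S = 11 species.
L/S = 20/11 = 1.8182 ≈ 1.82.

L/S = 1.82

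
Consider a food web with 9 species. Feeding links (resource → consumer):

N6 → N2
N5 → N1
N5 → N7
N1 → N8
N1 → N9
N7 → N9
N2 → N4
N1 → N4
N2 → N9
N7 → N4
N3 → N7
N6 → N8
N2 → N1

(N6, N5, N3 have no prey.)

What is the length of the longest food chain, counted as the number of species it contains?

One longest chain: N6 → N2 → N1 → N8.
It has 4 species and 3 links.

4 species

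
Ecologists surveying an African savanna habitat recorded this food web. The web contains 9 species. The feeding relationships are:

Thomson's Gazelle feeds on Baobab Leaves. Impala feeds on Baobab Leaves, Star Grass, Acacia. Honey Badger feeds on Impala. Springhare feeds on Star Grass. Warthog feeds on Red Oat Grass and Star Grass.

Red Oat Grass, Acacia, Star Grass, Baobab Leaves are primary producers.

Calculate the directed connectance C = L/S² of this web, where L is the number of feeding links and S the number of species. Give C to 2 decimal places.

The web has S = 9 species and L = 8 feeding links.
C = L / S² = 8 / 81 = 0.0988 ≈ 0.10.

C = 0.10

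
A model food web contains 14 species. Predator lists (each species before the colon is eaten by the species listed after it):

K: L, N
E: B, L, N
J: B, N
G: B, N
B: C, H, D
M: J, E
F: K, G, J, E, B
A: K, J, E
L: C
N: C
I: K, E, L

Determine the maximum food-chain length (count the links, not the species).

One longest chain: F → G → B → C.
It has 4 species and 3 links.

3 links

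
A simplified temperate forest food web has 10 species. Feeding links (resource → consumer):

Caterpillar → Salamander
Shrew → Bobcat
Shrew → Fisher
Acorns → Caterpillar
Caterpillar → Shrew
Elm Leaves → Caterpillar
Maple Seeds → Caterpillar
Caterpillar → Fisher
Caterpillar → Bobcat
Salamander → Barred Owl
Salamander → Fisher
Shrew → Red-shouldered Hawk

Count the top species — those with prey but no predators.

Top species (has prey, but nothing eats it): Red-shouldered Hawk, Barred Owl, Bobcat, Fisher.
Count: 4.

4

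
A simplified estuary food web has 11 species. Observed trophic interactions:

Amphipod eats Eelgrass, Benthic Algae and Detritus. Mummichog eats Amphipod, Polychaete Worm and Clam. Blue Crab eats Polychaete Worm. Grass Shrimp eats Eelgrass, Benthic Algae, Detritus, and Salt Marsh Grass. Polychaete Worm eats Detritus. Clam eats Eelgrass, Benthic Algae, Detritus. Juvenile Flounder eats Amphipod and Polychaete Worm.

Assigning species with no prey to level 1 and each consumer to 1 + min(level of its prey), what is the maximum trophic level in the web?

Basal resources (level 1): Detritus, Benthic Algae, Eelgrass, Salt Marsh Grass.
Following each consumer down to its lowest-level prey: Detritus → Amphipod → Juvenile Flounder (levels 1 through 3).
All prey of Juvenile Flounder (Amphipod 2, Polychaete Worm 2) are at level 2 or above, so Juvenile Flounder is at level 1 + 2 = 3.
Every consumer has at least one prey at level 2 or below, so none exceeds level 3.

3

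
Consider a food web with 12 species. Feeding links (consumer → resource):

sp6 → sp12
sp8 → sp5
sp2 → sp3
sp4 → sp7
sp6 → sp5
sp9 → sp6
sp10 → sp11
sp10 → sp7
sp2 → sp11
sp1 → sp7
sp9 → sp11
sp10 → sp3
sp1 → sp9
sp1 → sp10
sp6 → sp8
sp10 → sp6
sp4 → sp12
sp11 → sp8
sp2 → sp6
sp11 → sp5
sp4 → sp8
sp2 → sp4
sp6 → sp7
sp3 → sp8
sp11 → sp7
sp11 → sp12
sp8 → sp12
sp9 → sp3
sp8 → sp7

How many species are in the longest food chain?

One longest chain: sp12 → sp8 → sp3 → sp10 → sp1.
It has 5 species and 4 links.

5 species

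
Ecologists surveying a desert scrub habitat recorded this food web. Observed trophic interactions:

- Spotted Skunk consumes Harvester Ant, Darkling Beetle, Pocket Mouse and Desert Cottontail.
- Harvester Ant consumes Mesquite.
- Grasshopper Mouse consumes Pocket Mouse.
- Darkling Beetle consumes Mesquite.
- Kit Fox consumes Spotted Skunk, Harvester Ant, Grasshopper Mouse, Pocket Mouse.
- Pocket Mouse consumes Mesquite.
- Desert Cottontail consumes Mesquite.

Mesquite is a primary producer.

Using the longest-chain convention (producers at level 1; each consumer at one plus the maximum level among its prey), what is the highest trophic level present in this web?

4

Producers (level 1): Mesquite.
Mesquite → Pocket Mouse → Grasshopper Mouse → Kit Fox gives Kit Fox level 4.
No species has a prey at level 4, so no species reaches level 5.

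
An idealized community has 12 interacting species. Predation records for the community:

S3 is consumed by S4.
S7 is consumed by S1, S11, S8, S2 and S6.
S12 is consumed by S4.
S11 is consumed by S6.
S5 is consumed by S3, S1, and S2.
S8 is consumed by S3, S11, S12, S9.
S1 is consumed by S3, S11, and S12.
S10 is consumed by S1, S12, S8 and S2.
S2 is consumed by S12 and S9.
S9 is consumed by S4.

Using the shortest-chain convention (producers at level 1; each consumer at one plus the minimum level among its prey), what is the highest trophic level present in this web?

Producers (level 1): S7, S10, S5.
Following each consumer down to its lowest-level prey: S7 → S2 → S9 (levels 1 through 3).
All prey of S9 (S2 2, S8 2) are at level 2 or above, so S9 is at level 1 + 2 = 3.
Every consumer has at least one prey at level 2 or below, so none exceeds level 3.

3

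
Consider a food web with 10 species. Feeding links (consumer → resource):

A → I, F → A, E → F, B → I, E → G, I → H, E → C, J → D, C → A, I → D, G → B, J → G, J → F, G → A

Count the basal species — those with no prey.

Basal species (no prey listed): H, D.
Count: 2.

2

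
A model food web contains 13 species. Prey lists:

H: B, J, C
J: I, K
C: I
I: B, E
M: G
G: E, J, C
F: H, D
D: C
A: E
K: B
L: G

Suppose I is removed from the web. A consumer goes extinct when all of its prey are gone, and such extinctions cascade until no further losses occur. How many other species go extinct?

2

Remove I.
Round 1: C (all prey gone) → extinct.
Round 2: D (all prey gone) → extinct.
No further losses. Total secondary extinctions: 2.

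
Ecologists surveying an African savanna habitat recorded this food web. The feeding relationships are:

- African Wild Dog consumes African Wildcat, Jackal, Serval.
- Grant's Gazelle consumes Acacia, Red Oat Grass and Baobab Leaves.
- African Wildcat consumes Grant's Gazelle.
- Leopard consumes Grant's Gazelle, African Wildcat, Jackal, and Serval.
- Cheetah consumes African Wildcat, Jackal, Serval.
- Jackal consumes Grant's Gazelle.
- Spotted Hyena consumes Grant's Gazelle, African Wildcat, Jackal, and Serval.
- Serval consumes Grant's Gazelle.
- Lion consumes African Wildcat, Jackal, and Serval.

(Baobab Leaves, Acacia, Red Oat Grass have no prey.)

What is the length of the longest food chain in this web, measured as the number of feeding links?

3 links

One longest chain: Baobab Leaves → Grant's Gazelle → Serval → Spotted Hyena.
It has 4 species and 3 links.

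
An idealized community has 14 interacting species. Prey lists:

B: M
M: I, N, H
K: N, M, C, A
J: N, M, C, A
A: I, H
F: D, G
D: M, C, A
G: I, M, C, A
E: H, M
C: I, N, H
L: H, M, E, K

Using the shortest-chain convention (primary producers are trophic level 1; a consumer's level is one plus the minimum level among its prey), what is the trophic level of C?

Trophic level 2

I is a producer → level 1.
C eats I → level 2.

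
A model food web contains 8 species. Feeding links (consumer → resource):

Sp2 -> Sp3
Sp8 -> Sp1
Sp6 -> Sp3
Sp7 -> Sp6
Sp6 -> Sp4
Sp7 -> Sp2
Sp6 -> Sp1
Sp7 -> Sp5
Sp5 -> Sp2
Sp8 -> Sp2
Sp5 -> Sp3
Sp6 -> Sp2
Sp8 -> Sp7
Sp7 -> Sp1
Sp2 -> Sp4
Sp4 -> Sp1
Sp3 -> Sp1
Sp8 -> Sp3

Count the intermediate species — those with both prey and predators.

Intermediate species (has both prey and predators): Sp4, Sp3, Sp2, Sp5, Sp6, Sp7.
Count: 6.

6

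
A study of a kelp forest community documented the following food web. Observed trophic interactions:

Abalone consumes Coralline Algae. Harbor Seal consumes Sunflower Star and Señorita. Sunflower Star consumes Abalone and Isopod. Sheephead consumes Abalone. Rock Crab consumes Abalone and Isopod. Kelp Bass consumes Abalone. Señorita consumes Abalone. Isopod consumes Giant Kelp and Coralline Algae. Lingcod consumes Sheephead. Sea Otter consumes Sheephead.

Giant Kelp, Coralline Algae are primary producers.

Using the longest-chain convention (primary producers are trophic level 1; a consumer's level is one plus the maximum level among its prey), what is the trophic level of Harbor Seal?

Coralline Algae is a producer → level 1.
Abalone eats Coralline Algae → level 2.
Señorita eats Abalone → level 3.
Harbor Seal eats Señorita (level 3); other prey at levels: Sunflower Star 3 → level 4.

Trophic level 4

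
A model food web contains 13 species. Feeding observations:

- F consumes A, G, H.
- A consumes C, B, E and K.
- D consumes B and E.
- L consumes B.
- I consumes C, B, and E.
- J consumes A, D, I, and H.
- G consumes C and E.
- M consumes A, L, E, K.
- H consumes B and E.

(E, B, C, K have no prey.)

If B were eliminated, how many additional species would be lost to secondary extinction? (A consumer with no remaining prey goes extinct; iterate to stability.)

Remove B.
Round 1: L (all prey gone) → extinct.
No further losses. Total secondary extinctions: 1.

1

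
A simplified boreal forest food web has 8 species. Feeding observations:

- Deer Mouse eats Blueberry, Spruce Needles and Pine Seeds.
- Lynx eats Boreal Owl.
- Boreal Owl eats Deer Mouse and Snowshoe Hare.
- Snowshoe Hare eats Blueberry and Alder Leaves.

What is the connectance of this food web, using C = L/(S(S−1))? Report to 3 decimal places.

The web has S = 8 species and L = 8 feeding links.
C = L / (S(S−1)) = 8 / 56 = 0.1429 ≈ 0.143.

C = 0.143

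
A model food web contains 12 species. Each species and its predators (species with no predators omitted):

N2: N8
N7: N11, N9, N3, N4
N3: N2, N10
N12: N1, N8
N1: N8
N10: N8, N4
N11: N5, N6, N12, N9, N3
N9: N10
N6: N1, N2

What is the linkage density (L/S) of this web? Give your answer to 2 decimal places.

There are L = 20 links among S = 12 species.
L/S = 20/12 = 1.6667 ≈ 1.67.

L/S = 1.67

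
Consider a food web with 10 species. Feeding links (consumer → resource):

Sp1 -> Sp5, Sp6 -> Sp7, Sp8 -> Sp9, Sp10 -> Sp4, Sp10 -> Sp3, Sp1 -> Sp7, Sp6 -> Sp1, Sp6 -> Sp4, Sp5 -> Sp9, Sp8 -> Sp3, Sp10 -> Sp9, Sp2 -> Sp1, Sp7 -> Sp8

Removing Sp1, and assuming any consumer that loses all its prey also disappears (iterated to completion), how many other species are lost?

Remove Sp1.
Round 1: Sp2 (all prey gone) → extinct.
No further losses. Total secondary extinctions: 1.

1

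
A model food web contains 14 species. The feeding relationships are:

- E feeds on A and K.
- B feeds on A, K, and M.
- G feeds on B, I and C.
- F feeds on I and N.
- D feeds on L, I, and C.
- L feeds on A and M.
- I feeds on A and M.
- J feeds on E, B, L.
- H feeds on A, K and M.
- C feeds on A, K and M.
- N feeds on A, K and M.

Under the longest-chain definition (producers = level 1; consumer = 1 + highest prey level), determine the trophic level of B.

M is a producer → level 1.
B eats M (level 1); other prey at levels: K 1, A 1 → level 2.

Trophic level 2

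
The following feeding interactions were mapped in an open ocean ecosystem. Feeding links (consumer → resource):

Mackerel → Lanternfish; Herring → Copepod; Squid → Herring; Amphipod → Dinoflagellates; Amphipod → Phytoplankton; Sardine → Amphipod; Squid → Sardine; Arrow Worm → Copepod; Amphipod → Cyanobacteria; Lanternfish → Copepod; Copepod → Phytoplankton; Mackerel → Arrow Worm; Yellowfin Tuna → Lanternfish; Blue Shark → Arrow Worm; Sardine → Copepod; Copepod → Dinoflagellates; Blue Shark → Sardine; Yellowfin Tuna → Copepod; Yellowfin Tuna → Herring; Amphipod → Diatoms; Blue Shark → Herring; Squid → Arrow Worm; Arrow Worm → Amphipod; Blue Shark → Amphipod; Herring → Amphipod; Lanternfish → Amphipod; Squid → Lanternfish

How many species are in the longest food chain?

4 species

One longest chain: Dinoflagellates → Copepod → Herring → Blue Shark.
It has 4 species and 3 links.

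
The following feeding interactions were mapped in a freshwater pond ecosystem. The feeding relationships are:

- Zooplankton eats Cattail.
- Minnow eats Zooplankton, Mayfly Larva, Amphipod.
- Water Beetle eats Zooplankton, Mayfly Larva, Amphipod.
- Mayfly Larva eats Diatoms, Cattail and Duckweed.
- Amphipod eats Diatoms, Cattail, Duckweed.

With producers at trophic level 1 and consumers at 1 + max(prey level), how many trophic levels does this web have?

3

Producers (level 1): Cattail, Diatoms, Duckweed.
Cattail → Amphipod → Minnow gives Minnow level 3.
No species has a prey at level 3, so no species reaches level 4.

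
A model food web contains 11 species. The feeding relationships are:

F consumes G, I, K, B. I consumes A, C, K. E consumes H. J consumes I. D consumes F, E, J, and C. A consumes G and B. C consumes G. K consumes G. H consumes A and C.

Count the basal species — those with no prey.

2

Basal species (no prey listed): G, B.
Count: 2.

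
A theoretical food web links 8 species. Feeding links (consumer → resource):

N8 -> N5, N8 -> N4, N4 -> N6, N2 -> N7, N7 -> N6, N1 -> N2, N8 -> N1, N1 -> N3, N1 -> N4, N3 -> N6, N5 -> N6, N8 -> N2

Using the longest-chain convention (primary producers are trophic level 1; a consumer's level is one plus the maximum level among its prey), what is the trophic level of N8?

Trophic level 5

N6 is a producer → level 1.
N7 eats N6 → level 2.
N2 eats N7 → level 3.
N1 eats N2 (level 3); other prey at levels: N4 2, N3 2 → level 4.
N8 eats N1 (level 4); other prey at levels: N4 2, N5 2, N2 3 → level 5.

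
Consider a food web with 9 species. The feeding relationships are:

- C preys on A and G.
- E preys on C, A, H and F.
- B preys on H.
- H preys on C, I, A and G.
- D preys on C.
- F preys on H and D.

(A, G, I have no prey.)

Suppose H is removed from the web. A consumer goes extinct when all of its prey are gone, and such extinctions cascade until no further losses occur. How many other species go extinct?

1

Remove H.
Round 1: B (all prey gone) → extinct.
No further losses. Total secondary extinctions: 1.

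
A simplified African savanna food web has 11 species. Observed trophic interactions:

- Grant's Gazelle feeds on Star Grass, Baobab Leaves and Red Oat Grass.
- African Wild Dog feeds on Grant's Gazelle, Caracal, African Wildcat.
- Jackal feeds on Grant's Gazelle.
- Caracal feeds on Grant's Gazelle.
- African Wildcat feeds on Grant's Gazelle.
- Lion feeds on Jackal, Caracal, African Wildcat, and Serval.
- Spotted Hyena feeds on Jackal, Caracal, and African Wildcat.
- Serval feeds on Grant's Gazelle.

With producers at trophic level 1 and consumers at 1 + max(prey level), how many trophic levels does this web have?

Producers (level 1): Star Grass, Baobab Leaves, Red Oat Grass.
Star Grass → Grant's Gazelle → Caracal → Spotted Hyena gives Spotted Hyena level 4.
No species has a prey at level 4, so no species reaches level 5.

4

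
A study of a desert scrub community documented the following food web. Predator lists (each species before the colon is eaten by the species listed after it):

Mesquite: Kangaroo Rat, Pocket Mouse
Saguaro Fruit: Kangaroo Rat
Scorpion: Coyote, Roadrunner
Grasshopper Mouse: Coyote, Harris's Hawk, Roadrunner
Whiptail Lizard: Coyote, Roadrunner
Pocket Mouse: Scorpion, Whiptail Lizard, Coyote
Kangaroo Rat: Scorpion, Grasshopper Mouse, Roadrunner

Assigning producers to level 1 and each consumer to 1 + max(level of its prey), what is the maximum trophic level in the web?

4

Producers (level 1): Saguaro Fruit, Mesquite.
Saguaro Fruit → Kangaroo Rat → Grasshopper Mouse → Harris's Hawk gives Harris's Hawk level 4.
No species has a prey at level 4, so no species reaches level 5.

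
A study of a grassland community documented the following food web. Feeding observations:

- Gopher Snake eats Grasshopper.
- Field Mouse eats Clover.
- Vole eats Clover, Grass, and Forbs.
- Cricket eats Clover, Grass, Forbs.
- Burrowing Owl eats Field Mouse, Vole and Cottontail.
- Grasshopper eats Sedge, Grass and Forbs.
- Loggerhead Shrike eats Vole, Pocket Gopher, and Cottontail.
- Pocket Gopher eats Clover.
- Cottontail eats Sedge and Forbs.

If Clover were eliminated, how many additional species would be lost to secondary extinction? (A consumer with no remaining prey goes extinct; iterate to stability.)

Remove Clover.
Round 1: Field Mouse (all prey gone), Pocket Gopher (all prey gone) → extinct.
No further losses. Total secondary extinctions: 2.

2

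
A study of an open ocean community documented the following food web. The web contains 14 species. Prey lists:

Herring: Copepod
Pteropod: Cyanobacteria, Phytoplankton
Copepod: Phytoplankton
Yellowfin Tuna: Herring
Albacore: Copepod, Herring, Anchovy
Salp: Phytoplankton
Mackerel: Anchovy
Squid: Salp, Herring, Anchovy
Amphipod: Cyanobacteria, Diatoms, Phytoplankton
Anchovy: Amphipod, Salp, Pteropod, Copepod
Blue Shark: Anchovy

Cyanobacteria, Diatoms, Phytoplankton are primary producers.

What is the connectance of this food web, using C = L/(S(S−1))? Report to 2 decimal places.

C = 0.12

The web has S = 14 species and L = 21 feeding links.
C = L / (S(S−1)) = 21 / 182 = 0.1154 ≈ 0.12.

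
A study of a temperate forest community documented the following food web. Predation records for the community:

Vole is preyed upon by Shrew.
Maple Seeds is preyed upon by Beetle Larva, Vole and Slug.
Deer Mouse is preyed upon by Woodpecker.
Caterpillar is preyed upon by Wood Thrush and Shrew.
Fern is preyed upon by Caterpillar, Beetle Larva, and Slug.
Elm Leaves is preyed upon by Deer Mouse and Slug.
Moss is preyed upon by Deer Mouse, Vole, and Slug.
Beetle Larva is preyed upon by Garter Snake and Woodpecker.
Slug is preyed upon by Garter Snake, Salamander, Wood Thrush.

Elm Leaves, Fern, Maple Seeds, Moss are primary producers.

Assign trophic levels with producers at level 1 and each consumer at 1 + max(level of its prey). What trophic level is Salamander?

Elm Leaves is a producer → level 1.
Slug eats Elm Leaves (level 1); other prey at levels: Fern 1, Maple Seeds 1, Moss 1 → level 2.
Salamander eats Slug → level 3.

Trophic level 3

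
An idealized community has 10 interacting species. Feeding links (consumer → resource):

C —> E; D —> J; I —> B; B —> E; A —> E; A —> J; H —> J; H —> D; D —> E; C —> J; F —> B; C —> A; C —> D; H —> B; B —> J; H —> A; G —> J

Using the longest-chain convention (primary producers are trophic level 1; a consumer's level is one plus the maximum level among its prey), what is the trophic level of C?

Trophic level 3

E is a producer → level 1.
D eats E (level 1); other prey at levels: J 1 → level 2.
C eats D (level 2); other prey at levels: E 1, J 1, A 2 → level 3.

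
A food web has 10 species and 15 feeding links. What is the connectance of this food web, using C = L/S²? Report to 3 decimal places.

The web has S = 10 species and L = 15 feeding links.
C = L / S² = 15 / 100 = 0.1500 ≈ 0.150.

C = 0.150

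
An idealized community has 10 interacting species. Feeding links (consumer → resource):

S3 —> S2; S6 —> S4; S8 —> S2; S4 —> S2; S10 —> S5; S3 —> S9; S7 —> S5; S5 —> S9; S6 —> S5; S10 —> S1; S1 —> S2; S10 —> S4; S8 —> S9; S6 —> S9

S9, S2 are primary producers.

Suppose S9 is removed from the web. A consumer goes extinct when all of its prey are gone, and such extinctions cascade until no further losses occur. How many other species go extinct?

2

Remove S9.
Round 1: S5 (all prey gone) → extinct.
Round 2: S7 (all prey gone) → extinct.
No further losses. Total secondary extinctions: 2.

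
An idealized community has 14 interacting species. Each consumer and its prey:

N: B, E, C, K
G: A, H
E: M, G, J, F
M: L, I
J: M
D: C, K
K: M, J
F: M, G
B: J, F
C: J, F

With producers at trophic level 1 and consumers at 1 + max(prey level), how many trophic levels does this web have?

Producers (level 1): A, H, L, I.
L → M → J → C → D gives D level 5.
No species has a prey at level 5, so no species reaches level 6.

5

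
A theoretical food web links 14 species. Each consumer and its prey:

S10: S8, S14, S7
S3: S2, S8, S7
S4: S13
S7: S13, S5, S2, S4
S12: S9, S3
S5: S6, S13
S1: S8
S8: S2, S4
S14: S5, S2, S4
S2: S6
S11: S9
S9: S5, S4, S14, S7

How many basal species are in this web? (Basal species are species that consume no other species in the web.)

Basal species (no prey listed): S6, S13.
Count: 2.

2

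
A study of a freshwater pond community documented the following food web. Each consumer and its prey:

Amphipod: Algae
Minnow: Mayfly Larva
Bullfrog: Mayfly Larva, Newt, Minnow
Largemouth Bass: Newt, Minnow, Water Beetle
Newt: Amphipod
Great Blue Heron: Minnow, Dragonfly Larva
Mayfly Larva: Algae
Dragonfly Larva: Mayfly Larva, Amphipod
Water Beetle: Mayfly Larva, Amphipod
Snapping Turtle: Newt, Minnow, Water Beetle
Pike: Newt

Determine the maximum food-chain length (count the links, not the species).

3 links

One longest chain: Algae → Amphipod → Newt → Pike.
It has 4 species and 3 links.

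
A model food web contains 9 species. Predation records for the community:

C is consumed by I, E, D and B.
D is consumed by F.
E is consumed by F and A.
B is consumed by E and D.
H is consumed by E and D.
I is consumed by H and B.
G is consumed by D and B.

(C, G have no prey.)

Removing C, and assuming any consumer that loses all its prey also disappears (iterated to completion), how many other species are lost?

2

Remove C.
Round 1: I (all prey gone) → extinct.
Round 2: H (all prey gone) → extinct.
No further losses. Total secondary extinctions: 2.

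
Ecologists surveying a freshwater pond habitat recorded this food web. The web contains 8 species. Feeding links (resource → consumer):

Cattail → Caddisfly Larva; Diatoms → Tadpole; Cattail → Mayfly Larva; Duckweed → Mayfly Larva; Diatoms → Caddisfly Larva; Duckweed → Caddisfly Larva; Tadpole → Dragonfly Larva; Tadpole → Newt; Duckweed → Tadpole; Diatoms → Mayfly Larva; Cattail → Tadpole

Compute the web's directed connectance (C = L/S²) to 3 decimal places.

C = 0.172

The web has S = 8 species and L = 11 feeding links.
C = L / S² = 11 / 64 = 0.1719 ≈ 0.172.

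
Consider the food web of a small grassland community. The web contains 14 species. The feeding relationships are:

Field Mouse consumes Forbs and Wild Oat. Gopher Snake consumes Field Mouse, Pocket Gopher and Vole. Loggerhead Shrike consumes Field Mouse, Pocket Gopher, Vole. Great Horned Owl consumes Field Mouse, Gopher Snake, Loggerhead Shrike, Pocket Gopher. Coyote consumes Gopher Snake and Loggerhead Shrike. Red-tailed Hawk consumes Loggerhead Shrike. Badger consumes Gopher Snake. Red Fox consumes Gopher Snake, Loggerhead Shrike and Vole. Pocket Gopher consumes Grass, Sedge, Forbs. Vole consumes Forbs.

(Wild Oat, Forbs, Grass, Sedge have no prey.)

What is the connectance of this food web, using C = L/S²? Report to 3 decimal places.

The web has S = 14 species and L = 23 feeding links.
C = L / S² = 23 / 196 = 0.1173 ≈ 0.117.

C = 0.117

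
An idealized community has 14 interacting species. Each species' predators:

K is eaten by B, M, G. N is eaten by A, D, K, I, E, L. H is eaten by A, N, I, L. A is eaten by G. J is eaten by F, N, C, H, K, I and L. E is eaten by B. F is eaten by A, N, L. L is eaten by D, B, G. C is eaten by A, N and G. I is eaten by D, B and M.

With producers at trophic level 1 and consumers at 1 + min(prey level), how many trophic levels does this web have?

3

Producers (level 1): J.
Following each consumer down to its lowest-level prey: J → L → G (levels 1 through 3).
All prey of G (L 2, C 2, K 2, A 3) are at level 2 or above, so G is at level 1 + 2 = 3.
Every consumer has at least one prey at level 2 or below, so none exceeds level 3.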